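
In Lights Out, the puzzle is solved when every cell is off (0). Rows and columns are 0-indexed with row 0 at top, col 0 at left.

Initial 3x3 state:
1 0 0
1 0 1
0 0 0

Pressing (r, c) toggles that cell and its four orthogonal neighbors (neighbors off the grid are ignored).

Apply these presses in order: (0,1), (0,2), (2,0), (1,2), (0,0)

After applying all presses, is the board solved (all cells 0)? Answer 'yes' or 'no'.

Answer: no

Derivation:
After press 1 at (0,1):
0 1 1
1 1 1
0 0 0

After press 2 at (0,2):
0 0 0
1 1 0
0 0 0

After press 3 at (2,0):
0 0 0
0 1 0
1 1 0

After press 4 at (1,2):
0 0 1
0 0 1
1 1 1

After press 5 at (0,0):
1 1 1
1 0 1
1 1 1

Lights still on: 8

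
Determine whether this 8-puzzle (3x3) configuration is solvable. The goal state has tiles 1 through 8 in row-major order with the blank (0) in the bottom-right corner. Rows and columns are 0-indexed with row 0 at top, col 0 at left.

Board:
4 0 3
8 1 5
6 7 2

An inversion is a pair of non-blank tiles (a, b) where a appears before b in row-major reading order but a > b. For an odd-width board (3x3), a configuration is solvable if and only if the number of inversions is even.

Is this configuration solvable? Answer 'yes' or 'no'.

Inversions (pairs i<j in row-major order where tile[i] > tile[j] > 0): 13
13 is odd, so the puzzle is not solvable.

Answer: no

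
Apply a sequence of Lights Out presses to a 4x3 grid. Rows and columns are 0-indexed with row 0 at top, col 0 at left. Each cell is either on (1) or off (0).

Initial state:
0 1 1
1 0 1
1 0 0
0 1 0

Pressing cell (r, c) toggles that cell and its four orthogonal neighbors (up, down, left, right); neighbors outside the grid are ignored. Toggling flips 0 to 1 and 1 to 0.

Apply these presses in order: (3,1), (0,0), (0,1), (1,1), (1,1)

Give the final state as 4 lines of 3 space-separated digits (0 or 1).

After press 1 at (3,1):
0 1 1
1 0 1
1 1 0
1 0 1

After press 2 at (0,0):
1 0 1
0 0 1
1 1 0
1 0 1

After press 3 at (0,1):
0 1 0
0 1 1
1 1 0
1 0 1

After press 4 at (1,1):
0 0 0
1 0 0
1 0 0
1 0 1

After press 5 at (1,1):
0 1 0
0 1 1
1 1 0
1 0 1

Answer: 0 1 0
0 1 1
1 1 0
1 0 1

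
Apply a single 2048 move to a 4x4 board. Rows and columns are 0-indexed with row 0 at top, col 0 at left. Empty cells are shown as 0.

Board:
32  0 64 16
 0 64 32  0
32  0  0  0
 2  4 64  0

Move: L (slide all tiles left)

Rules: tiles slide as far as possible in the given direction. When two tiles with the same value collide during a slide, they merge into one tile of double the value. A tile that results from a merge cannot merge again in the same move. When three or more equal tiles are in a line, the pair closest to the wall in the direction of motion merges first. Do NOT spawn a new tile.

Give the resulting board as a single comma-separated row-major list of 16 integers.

Slide left:
row 0: [32, 0, 64, 16] -> [32, 64, 16, 0]
row 1: [0, 64, 32, 0] -> [64, 32, 0, 0]
row 2: [32, 0, 0, 0] -> [32, 0, 0, 0]
row 3: [2, 4, 64, 0] -> [2, 4, 64, 0]

Answer: 32, 64, 16, 0, 64, 32, 0, 0, 32, 0, 0, 0, 2, 4, 64, 0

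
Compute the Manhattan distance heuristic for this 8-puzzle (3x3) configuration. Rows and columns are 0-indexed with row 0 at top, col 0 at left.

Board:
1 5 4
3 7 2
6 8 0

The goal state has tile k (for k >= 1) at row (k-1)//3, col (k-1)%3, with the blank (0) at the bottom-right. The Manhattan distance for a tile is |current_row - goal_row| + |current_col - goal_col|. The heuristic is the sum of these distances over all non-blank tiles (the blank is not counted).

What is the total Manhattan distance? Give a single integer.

Answer: 14

Derivation:
Tile 1: at (0,0), goal (0,0), distance |0-0|+|0-0| = 0
Tile 5: at (0,1), goal (1,1), distance |0-1|+|1-1| = 1
Tile 4: at (0,2), goal (1,0), distance |0-1|+|2-0| = 3
Tile 3: at (1,0), goal (0,2), distance |1-0|+|0-2| = 3
Tile 7: at (1,1), goal (2,0), distance |1-2|+|1-0| = 2
Tile 2: at (1,2), goal (0,1), distance |1-0|+|2-1| = 2
Tile 6: at (2,0), goal (1,2), distance |2-1|+|0-2| = 3
Tile 8: at (2,1), goal (2,1), distance |2-2|+|1-1| = 0
Sum: 0 + 1 + 3 + 3 + 2 + 2 + 3 + 0 = 14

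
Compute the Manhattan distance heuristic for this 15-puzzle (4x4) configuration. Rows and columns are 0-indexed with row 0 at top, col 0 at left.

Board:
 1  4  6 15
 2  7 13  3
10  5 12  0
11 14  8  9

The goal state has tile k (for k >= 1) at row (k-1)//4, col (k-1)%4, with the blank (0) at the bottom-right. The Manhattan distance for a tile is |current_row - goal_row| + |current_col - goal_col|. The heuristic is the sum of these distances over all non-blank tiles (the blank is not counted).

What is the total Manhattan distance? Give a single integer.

Answer: 31

Derivation:
Tile 1: at (0,0), goal (0,0), distance |0-0|+|0-0| = 0
Tile 4: at (0,1), goal (0,3), distance |0-0|+|1-3| = 2
Tile 6: at (0,2), goal (1,1), distance |0-1|+|2-1| = 2
Tile 15: at (0,3), goal (3,2), distance |0-3|+|3-2| = 4
Tile 2: at (1,0), goal (0,1), distance |1-0|+|0-1| = 2
Tile 7: at (1,1), goal (1,2), distance |1-1|+|1-2| = 1
Tile 13: at (1,2), goal (3,0), distance |1-3|+|2-0| = 4
Tile 3: at (1,3), goal (0,2), distance |1-0|+|3-2| = 2
Tile 10: at (2,0), goal (2,1), distance |2-2|+|0-1| = 1
Tile 5: at (2,1), goal (1,0), distance |2-1|+|1-0| = 2
Tile 12: at (2,2), goal (2,3), distance |2-2|+|2-3| = 1
Tile 11: at (3,0), goal (2,2), distance |3-2|+|0-2| = 3
Tile 14: at (3,1), goal (3,1), distance |3-3|+|1-1| = 0
Tile 8: at (3,2), goal (1,3), distance |3-1|+|2-3| = 3
Tile 9: at (3,3), goal (2,0), distance |3-2|+|3-0| = 4
Sum: 0 + 2 + 2 + 4 + 2 + 1 + 4 + 2 + 1 + 2 + 1 + 3 + 0 + 3 + 4 = 31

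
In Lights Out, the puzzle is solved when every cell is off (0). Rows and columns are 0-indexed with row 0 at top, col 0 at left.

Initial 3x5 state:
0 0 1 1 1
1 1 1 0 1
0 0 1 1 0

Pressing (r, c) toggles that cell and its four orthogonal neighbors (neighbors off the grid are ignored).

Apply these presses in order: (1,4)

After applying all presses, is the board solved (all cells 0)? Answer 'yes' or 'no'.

Answer: no

Derivation:
After press 1 at (1,4):
0 0 1 1 0
1 1 1 1 0
0 0 1 1 1

Lights still on: 9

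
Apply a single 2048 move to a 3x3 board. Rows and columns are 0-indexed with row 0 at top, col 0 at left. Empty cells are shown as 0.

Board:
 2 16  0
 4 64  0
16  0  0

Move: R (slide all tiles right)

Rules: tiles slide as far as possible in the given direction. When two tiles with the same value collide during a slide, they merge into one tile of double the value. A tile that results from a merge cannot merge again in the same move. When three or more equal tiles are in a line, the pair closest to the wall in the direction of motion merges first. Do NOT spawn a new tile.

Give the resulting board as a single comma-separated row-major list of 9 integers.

Slide right:
row 0: [2, 16, 0] -> [0, 2, 16]
row 1: [4, 64, 0] -> [0, 4, 64]
row 2: [16, 0, 0] -> [0, 0, 16]

Answer: 0, 2, 16, 0, 4, 64, 0, 0, 16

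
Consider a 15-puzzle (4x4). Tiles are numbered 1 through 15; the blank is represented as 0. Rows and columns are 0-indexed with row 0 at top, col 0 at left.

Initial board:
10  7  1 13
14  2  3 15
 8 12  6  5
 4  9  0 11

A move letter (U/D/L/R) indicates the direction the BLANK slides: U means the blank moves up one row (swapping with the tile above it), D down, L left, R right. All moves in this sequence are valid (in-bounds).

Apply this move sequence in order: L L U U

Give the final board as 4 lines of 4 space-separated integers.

After move 1 (L):
10  7  1 13
14  2  3 15
 8 12  6  5
 4  0  9 11

After move 2 (L):
10  7  1 13
14  2  3 15
 8 12  6  5
 0  4  9 11

After move 3 (U):
10  7  1 13
14  2  3 15
 0 12  6  5
 8  4  9 11

After move 4 (U):
10  7  1 13
 0  2  3 15
14 12  6  5
 8  4  9 11

Answer: 10  7  1 13
 0  2  3 15
14 12  6  5
 8  4  9 11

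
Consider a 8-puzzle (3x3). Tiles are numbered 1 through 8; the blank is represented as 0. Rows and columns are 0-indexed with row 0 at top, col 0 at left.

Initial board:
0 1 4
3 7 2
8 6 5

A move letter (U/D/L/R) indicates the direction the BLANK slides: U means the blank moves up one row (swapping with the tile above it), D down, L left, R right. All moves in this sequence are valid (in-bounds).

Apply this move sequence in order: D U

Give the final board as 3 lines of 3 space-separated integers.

Answer: 0 1 4
3 7 2
8 6 5

Derivation:
After move 1 (D):
3 1 4
0 7 2
8 6 5

After move 2 (U):
0 1 4
3 7 2
8 6 5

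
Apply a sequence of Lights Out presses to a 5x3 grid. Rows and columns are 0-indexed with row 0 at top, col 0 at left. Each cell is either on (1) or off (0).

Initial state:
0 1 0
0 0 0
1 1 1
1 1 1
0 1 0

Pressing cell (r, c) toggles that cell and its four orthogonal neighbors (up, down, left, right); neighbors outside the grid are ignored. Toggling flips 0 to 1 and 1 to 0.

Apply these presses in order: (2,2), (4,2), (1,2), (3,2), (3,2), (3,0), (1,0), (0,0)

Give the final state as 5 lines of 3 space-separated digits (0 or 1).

After press 1 at (2,2):
0 1 0
0 0 1
1 0 0
1 1 0
0 1 0

After press 2 at (4,2):
0 1 0
0 0 1
1 0 0
1 1 1
0 0 1

After press 3 at (1,2):
0 1 1
0 1 0
1 0 1
1 1 1
0 0 1

After press 4 at (3,2):
0 1 1
0 1 0
1 0 0
1 0 0
0 0 0

After press 5 at (3,2):
0 1 1
0 1 0
1 0 1
1 1 1
0 0 1

After press 6 at (3,0):
0 1 1
0 1 0
0 0 1
0 0 1
1 0 1

After press 7 at (1,0):
1 1 1
1 0 0
1 0 1
0 0 1
1 0 1

After press 8 at (0,0):
0 0 1
0 0 0
1 0 1
0 0 1
1 0 1

Answer: 0 0 1
0 0 0
1 0 1
0 0 1
1 0 1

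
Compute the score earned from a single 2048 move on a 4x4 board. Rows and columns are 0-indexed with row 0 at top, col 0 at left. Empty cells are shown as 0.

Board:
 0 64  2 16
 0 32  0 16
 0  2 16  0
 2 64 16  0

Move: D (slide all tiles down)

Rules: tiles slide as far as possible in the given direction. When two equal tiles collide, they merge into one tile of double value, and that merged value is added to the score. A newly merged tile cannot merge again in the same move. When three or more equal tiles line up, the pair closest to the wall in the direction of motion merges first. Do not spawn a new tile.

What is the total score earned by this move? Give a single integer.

Answer: 64

Derivation:
Slide down:
col 0: [0, 0, 0, 2] -> [0, 0, 0, 2]  score +0 (running 0)
col 1: [64, 32, 2, 64] -> [64, 32, 2, 64]  score +0 (running 0)
col 2: [2, 0, 16, 16] -> [0, 0, 2, 32]  score +32 (running 32)
col 3: [16, 16, 0, 0] -> [0, 0, 0, 32]  score +32 (running 64)
Board after move:
 0 64  0  0
 0 32  0  0
 0  2  2  0
 2 64 32 32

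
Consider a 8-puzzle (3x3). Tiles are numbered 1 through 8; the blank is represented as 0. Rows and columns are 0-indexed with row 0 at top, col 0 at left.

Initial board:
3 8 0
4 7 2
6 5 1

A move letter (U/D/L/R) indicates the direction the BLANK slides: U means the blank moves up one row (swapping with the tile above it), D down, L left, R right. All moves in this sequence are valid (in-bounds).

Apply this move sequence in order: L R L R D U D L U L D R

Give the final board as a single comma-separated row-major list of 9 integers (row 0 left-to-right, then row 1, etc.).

Answer: 4, 3, 2, 8, 0, 7, 6, 5, 1

Derivation:
After move 1 (L):
3 0 8
4 7 2
6 5 1

After move 2 (R):
3 8 0
4 7 2
6 5 1

After move 3 (L):
3 0 8
4 7 2
6 5 1

After move 4 (R):
3 8 0
4 7 2
6 5 1

After move 5 (D):
3 8 2
4 7 0
6 5 1

After move 6 (U):
3 8 0
4 7 2
6 5 1

After move 7 (D):
3 8 2
4 7 0
6 5 1

After move 8 (L):
3 8 2
4 0 7
6 5 1

After move 9 (U):
3 0 2
4 8 7
6 5 1

After move 10 (L):
0 3 2
4 8 7
6 5 1

After move 11 (D):
4 3 2
0 8 7
6 5 1

After move 12 (R):
4 3 2
8 0 7
6 5 1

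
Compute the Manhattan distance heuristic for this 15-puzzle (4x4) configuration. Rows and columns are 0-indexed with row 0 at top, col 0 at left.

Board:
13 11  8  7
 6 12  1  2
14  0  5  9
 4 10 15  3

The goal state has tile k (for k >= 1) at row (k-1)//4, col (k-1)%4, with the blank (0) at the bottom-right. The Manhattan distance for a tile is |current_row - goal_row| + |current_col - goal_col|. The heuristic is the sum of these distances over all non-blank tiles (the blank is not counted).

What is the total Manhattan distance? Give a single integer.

Answer: 39

Derivation:
Tile 13: at (0,0), goal (3,0), distance |0-3|+|0-0| = 3
Tile 11: at (0,1), goal (2,2), distance |0-2|+|1-2| = 3
Tile 8: at (0,2), goal (1,3), distance |0-1|+|2-3| = 2
Tile 7: at (0,3), goal (1,2), distance |0-1|+|3-2| = 2
Tile 6: at (1,0), goal (1,1), distance |1-1|+|0-1| = 1
Tile 12: at (1,1), goal (2,3), distance |1-2|+|1-3| = 3
Tile 1: at (1,2), goal (0,0), distance |1-0|+|2-0| = 3
Tile 2: at (1,3), goal (0,1), distance |1-0|+|3-1| = 3
Tile 14: at (2,0), goal (3,1), distance |2-3|+|0-1| = 2
Tile 5: at (2,2), goal (1,0), distance |2-1|+|2-0| = 3
Tile 9: at (2,3), goal (2,0), distance |2-2|+|3-0| = 3
Tile 4: at (3,0), goal (0,3), distance |3-0|+|0-3| = 6
Tile 10: at (3,1), goal (2,1), distance |3-2|+|1-1| = 1
Tile 15: at (3,2), goal (3,2), distance |3-3|+|2-2| = 0
Tile 3: at (3,3), goal (0,2), distance |3-0|+|3-2| = 4
Sum: 3 + 3 + 2 + 2 + 1 + 3 + 3 + 3 + 2 + 3 + 3 + 6 + 1 + 0 + 4 = 39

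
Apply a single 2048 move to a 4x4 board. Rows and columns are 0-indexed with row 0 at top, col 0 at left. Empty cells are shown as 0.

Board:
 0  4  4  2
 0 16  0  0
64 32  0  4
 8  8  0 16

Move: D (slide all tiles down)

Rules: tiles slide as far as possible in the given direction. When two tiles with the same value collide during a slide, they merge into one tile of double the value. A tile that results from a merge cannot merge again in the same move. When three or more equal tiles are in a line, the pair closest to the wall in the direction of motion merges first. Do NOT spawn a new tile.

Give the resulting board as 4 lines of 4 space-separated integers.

Slide down:
col 0: [0, 0, 64, 8] -> [0, 0, 64, 8]
col 1: [4, 16, 32, 8] -> [4, 16, 32, 8]
col 2: [4, 0, 0, 0] -> [0, 0, 0, 4]
col 3: [2, 0, 4, 16] -> [0, 2, 4, 16]

Answer:  0  4  0  0
 0 16  0  2
64 32  0  4
 8  8  4 16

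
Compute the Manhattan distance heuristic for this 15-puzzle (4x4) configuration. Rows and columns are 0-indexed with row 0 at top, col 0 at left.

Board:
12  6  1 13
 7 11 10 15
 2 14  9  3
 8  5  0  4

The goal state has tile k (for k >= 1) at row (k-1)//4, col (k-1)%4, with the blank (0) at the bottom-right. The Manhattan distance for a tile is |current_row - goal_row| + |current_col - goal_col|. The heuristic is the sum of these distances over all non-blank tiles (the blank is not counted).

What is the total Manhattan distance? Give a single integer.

Answer: 43

Derivation:
Tile 12: at (0,0), goal (2,3), distance |0-2|+|0-3| = 5
Tile 6: at (0,1), goal (1,1), distance |0-1|+|1-1| = 1
Tile 1: at (0,2), goal (0,0), distance |0-0|+|2-0| = 2
Tile 13: at (0,3), goal (3,0), distance |0-3|+|3-0| = 6
Tile 7: at (1,0), goal (1,2), distance |1-1|+|0-2| = 2
Tile 11: at (1,1), goal (2,2), distance |1-2|+|1-2| = 2
Tile 10: at (1,2), goal (2,1), distance |1-2|+|2-1| = 2
Tile 15: at (1,3), goal (3,2), distance |1-3|+|3-2| = 3
Tile 2: at (2,0), goal (0,1), distance |2-0|+|0-1| = 3
Tile 14: at (2,1), goal (3,1), distance |2-3|+|1-1| = 1
Tile 9: at (2,2), goal (2,0), distance |2-2|+|2-0| = 2
Tile 3: at (2,3), goal (0,2), distance |2-0|+|3-2| = 3
Tile 8: at (3,0), goal (1,3), distance |3-1|+|0-3| = 5
Tile 5: at (3,1), goal (1,0), distance |3-1|+|1-0| = 3
Tile 4: at (3,3), goal (0,3), distance |3-0|+|3-3| = 3
Sum: 5 + 1 + 2 + 6 + 2 + 2 + 2 + 3 + 3 + 1 + 2 + 3 + 5 + 3 + 3 = 43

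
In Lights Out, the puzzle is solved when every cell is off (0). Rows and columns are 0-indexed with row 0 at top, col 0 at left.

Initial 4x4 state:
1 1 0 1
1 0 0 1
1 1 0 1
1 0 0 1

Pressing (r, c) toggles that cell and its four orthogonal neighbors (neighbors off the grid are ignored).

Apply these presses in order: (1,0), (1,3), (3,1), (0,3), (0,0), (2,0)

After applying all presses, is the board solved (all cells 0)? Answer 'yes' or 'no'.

After press 1 at (1,0):
0 1 0 1
0 1 0 1
0 1 0 1
1 0 0 1

After press 2 at (1,3):
0 1 0 0
0 1 1 0
0 1 0 0
1 0 0 1

After press 3 at (3,1):
0 1 0 0
0 1 1 0
0 0 0 0
0 1 1 1

After press 4 at (0,3):
0 1 1 1
0 1 1 1
0 0 0 0
0 1 1 1

After press 5 at (0,0):
1 0 1 1
1 1 1 1
0 0 0 0
0 1 1 1

After press 6 at (2,0):
1 0 1 1
0 1 1 1
1 1 0 0
1 1 1 1

Lights still on: 12

Answer: no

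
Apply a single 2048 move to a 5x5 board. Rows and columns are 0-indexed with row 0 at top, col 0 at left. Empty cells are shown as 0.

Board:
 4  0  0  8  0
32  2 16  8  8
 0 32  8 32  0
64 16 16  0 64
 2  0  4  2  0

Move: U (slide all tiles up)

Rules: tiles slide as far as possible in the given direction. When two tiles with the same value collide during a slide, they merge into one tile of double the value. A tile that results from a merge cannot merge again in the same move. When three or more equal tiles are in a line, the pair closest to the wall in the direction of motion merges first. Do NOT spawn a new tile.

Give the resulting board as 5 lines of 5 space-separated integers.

Answer:  4  2 16 16  8
32 32  8 32 64
64 16 16  2  0
 2  0  4  0  0
 0  0  0  0  0

Derivation:
Slide up:
col 0: [4, 32, 0, 64, 2] -> [4, 32, 64, 2, 0]
col 1: [0, 2, 32, 16, 0] -> [2, 32, 16, 0, 0]
col 2: [0, 16, 8, 16, 4] -> [16, 8, 16, 4, 0]
col 3: [8, 8, 32, 0, 2] -> [16, 32, 2, 0, 0]
col 4: [0, 8, 0, 64, 0] -> [8, 64, 0, 0, 0]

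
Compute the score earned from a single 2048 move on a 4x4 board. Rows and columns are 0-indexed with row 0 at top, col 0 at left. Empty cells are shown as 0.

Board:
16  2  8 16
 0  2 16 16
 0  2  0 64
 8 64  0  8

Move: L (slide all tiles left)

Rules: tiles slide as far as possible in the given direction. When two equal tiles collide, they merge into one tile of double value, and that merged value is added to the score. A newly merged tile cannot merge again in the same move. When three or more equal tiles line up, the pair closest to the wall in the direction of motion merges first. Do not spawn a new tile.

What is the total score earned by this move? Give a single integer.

Answer: 32

Derivation:
Slide left:
row 0: [16, 2, 8, 16] -> [16, 2, 8, 16]  score +0 (running 0)
row 1: [0, 2, 16, 16] -> [2, 32, 0, 0]  score +32 (running 32)
row 2: [0, 2, 0, 64] -> [2, 64, 0, 0]  score +0 (running 32)
row 3: [8, 64, 0, 8] -> [8, 64, 8, 0]  score +0 (running 32)
Board after move:
16  2  8 16
 2 32  0  0
 2 64  0  0
 8 64  8  0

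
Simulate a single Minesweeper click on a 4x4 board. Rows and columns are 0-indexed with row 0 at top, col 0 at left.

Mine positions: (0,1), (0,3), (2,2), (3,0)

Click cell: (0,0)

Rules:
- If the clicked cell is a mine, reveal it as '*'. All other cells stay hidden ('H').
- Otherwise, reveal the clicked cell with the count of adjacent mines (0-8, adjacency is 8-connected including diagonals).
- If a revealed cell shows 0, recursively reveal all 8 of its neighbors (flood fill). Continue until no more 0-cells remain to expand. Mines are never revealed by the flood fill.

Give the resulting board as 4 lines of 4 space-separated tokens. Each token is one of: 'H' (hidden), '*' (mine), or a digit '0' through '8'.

1 H H H
H H H H
H H H H
H H H H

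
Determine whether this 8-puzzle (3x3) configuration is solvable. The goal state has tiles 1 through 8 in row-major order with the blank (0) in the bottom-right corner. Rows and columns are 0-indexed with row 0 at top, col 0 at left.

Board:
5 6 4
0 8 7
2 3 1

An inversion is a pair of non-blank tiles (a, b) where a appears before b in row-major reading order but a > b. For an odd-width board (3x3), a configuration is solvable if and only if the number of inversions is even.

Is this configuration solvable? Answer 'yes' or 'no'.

Answer: yes

Derivation:
Inversions (pairs i<j in row-major order where tile[i] > tile[j] > 0): 20
20 is even, so the puzzle is solvable.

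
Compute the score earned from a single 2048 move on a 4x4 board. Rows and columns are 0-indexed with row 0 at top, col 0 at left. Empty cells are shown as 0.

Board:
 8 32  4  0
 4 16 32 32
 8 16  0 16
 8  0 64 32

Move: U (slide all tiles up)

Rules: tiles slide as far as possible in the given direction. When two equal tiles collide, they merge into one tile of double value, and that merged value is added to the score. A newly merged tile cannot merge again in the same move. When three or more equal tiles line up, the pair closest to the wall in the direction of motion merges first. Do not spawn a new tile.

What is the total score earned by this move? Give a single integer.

Slide up:
col 0: [8, 4, 8, 8] -> [8, 4, 16, 0]  score +16 (running 16)
col 1: [32, 16, 16, 0] -> [32, 32, 0, 0]  score +32 (running 48)
col 2: [4, 32, 0, 64] -> [4, 32, 64, 0]  score +0 (running 48)
col 3: [0, 32, 16, 32] -> [32, 16, 32, 0]  score +0 (running 48)
Board after move:
 8 32  4 32
 4 32 32 16
16  0 64 32
 0  0  0  0

Answer: 48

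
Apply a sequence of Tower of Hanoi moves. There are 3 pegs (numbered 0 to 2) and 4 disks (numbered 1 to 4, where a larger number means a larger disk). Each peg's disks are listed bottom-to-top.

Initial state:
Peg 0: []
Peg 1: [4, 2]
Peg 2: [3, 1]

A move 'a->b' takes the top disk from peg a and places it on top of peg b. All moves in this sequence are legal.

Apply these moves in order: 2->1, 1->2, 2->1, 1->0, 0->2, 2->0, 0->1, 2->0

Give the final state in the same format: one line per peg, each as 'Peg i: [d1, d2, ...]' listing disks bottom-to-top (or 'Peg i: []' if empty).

Answer: Peg 0: [3]
Peg 1: [4, 2, 1]
Peg 2: []

Derivation:
After move 1 (2->1):
Peg 0: []
Peg 1: [4, 2, 1]
Peg 2: [3]

After move 2 (1->2):
Peg 0: []
Peg 1: [4, 2]
Peg 2: [3, 1]

After move 3 (2->1):
Peg 0: []
Peg 1: [4, 2, 1]
Peg 2: [3]

After move 4 (1->0):
Peg 0: [1]
Peg 1: [4, 2]
Peg 2: [3]

After move 5 (0->2):
Peg 0: []
Peg 1: [4, 2]
Peg 2: [3, 1]

After move 6 (2->0):
Peg 0: [1]
Peg 1: [4, 2]
Peg 2: [3]

After move 7 (0->1):
Peg 0: []
Peg 1: [4, 2, 1]
Peg 2: [3]

After move 8 (2->0):
Peg 0: [3]
Peg 1: [4, 2, 1]
Peg 2: []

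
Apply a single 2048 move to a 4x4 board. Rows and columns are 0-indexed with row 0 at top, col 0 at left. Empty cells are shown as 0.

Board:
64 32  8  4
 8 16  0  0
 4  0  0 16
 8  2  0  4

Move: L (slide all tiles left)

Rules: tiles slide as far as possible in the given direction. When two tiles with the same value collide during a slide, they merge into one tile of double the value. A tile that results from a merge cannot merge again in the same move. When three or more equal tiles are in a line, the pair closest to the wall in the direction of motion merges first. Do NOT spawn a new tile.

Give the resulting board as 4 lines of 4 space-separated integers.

Slide left:
row 0: [64, 32, 8, 4] -> [64, 32, 8, 4]
row 1: [8, 16, 0, 0] -> [8, 16, 0, 0]
row 2: [4, 0, 0, 16] -> [4, 16, 0, 0]
row 3: [8, 2, 0, 4] -> [8, 2, 4, 0]

Answer: 64 32  8  4
 8 16  0  0
 4 16  0  0
 8  2  4  0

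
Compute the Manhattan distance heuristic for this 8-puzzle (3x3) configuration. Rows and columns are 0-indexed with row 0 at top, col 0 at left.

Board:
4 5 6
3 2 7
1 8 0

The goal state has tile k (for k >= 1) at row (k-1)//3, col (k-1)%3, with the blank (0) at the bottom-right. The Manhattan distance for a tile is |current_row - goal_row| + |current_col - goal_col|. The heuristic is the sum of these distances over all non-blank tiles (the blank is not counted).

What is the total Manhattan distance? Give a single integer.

Answer: 12

Derivation:
Tile 4: at (0,0), goal (1,0), distance |0-1|+|0-0| = 1
Tile 5: at (0,1), goal (1,1), distance |0-1|+|1-1| = 1
Tile 6: at (0,2), goal (1,2), distance |0-1|+|2-2| = 1
Tile 3: at (1,0), goal (0,2), distance |1-0|+|0-2| = 3
Tile 2: at (1,1), goal (0,1), distance |1-0|+|1-1| = 1
Tile 7: at (1,2), goal (2,0), distance |1-2|+|2-0| = 3
Tile 1: at (2,0), goal (0,0), distance |2-0|+|0-0| = 2
Tile 8: at (2,1), goal (2,1), distance |2-2|+|1-1| = 0
Sum: 1 + 1 + 1 + 3 + 1 + 3 + 2 + 0 = 12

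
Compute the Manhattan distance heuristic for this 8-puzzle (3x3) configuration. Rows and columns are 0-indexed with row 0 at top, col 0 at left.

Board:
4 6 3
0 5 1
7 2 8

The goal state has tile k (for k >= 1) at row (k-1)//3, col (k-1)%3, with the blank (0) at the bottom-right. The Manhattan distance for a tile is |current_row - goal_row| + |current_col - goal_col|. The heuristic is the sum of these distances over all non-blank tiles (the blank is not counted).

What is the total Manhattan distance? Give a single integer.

Answer: 9

Derivation:
Tile 4: (0,0)->(1,0) = 1
Tile 6: (0,1)->(1,2) = 2
Tile 3: (0,2)->(0,2) = 0
Tile 5: (1,1)->(1,1) = 0
Tile 1: (1,2)->(0,0) = 3
Tile 7: (2,0)->(2,0) = 0
Tile 2: (2,1)->(0,1) = 2
Tile 8: (2,2)->(2,1) = 1
Sum: 1 + 2 + 0 + 0 + 3 + 0 + 2 + 1 = 9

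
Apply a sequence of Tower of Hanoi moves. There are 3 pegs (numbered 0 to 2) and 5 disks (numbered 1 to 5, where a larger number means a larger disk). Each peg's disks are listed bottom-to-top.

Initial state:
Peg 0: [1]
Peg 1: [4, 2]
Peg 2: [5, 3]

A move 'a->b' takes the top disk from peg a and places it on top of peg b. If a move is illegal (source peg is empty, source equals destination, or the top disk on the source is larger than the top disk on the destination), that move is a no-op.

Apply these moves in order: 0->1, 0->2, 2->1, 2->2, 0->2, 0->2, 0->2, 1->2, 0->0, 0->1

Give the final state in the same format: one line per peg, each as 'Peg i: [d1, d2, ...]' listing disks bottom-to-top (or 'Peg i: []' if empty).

Answer: Peg 0: []
Peg 1: [4, 2]
Peg 2: [5, 3, 1]

Derivation:
After move 1 (0->1):
Peg 0: []
Peg 1: [4, 2, 1]
Peg 2: [5, 3]

After move 2 (0->2):
Peg 0: []
Peg 1: [4, 2, 1]
Peg 2: [5, 3]

After move 3 (2->1):
Peg 0: []
Peg 1: [4, 2, 1]
Peg 2: [5, 3]

After move 4 (2->2):
Peg 0: []
Peg 1: [4, 2, 1]
Peg 2: [5, 3]

After move 5 (0->2):
Peg 0: []
Peg 1: [4, 2, 1]
Peg 2: [5, 3]

After move 6 (0->2):
Peg 0: []
Peg 1: [4, 2, 1]
Peg 2: [5, 3]

After move 7 (0->2):
Peg 0: []
Peg 1: [4, 2, 1]
Peg 2: [5, 3]

After move 8 (1->2):
Peg 0: []
Peg 1: [4, 2]
Peg 2: [5, 3, 1]

After move 9 (0->0):
Peg 0: []
Peg 1: [4, 2]
Peg 2: [5, 3, 1]

After move 10 (0->1):
Peg 0: []
Peg 1: [4, 2]
Peg 2: [5, 3, 1]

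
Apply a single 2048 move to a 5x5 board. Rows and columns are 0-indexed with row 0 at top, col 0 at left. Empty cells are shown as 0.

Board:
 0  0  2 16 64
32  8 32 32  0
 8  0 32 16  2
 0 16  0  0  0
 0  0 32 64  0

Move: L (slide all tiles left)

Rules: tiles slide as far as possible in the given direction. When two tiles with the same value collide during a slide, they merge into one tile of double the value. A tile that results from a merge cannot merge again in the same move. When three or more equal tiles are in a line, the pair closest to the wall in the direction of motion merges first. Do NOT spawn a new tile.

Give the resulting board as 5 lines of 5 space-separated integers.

Answer:  2 16 64  0  0
32  8 64  0  0
 8 32 16  2  0
16  0  0  0  0
32 64  0  0  0

Derivation:
Slide left:
row 0: [0, 0, 2, 16, 64] -> [2, 16, 64, 0, 0]
row 1: [32, 8, 32, 32, 0] -> [32, 8, 64, 0, 0]
row 2: [8, 0, 32, 16, 2] -> [8, 32, 16, 2, 0]
row 3: [0, 16, 0, 0, 0] -> [16, 0, 0, 0, 0]
row 4: [0, 0, 32, 64, 0] -> [32, 64, 0, 0, 0]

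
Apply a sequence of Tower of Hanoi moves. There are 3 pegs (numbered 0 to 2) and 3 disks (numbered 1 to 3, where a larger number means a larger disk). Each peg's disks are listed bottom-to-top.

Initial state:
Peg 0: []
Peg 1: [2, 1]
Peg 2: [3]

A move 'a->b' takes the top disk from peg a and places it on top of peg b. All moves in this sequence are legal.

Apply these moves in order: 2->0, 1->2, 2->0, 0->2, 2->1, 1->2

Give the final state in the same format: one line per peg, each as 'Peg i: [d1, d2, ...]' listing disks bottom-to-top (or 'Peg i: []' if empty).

Answer: Peg 0: [3]
Peg 1: [2]
Peg 2: [1]

Derivation:
After move 1 (2->0):
Peg 0: [3]
Peg 1: [2, 1]
Peg 2: []

After move 2 (1->2):
Peg 0: [3]
Peg 1: [2]
Peg 2: [1]

After move 3 (2->0):
Peg 0: [3, 1]
Peg 1: [2]
Peg 2: []

After move 4 (0->2):
Peg 0: [3]
Peg 1: [2]
Peg 2: [1]

After move 5 (2->1):
Peg 0: [3]
Peg 1: [2, 1]
Peg 2: []

After move 6 (1->2):
Peg 0: [3]
Peg 1: [2]
Peg 2: [1]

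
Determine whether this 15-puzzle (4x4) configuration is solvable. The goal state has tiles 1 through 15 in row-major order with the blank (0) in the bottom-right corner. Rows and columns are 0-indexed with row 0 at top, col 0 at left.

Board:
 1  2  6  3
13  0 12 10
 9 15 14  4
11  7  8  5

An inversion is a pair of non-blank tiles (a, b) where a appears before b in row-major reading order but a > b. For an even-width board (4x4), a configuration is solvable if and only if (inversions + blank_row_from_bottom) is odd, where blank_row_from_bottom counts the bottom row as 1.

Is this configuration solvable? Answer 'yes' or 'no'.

Inversions: 43
Blank is in row 1 (0-indexed from top), which is row 3 counting from the bottom (bottom = 1).
43 + 3 = 46, which is even, so the puzzle is not solvable.

Answer: no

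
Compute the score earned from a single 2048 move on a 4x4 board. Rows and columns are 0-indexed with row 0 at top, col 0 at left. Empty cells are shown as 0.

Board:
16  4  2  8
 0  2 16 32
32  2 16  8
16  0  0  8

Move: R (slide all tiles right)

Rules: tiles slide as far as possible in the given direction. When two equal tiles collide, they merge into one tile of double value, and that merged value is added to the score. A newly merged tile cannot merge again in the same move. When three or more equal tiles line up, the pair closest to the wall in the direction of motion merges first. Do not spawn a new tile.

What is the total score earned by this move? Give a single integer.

Slide right:
row 0: [16, 4, 2, 8] -> [16, 4, 2, 8]  score +0 (running 0)
row 1: [0, 2, 16, 32] -> [0, 2, 16, 32]  score +0 (running 0)
row 2: [32, 2, 16, 8] -> [32, 2, 16, 8]  score +0 (running 0)
row 3: [16, 0, 0, 8] -> [0, 0, 16, 8]  score +0 (running 0)
Board after move:
16  4  2  8
 0  2 16 32
32  2 16  8
 0  0 16  8

Answer: 0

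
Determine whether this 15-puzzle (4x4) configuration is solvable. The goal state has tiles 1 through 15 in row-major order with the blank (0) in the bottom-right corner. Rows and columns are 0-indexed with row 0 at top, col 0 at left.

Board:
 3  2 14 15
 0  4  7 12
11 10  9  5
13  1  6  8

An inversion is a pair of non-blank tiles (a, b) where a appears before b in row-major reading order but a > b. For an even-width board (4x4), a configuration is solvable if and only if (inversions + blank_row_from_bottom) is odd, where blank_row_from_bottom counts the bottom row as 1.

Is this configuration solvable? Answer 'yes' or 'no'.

Inversions: 55
Blank is in row 1 (0-indexed from top), which is row 3 counting from the bottom (bottom = 1).
55 + 3 = 58, which is even, so the puzzle is not solvable.

Answer: no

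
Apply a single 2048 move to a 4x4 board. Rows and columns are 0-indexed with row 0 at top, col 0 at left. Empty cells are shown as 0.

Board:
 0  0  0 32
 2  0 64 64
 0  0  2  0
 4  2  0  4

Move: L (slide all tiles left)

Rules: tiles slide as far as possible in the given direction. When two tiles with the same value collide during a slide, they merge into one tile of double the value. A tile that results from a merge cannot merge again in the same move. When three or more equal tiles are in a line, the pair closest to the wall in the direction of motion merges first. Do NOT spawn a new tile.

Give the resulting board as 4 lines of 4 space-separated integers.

Slide left:
row 0: [0, 0, 0, 32] -> [32, 0, 0, 0]
row 1: [2, 0, 64, 64] -> [2, 128, 0, 0]
row 2: [0, 0, 2, 0] -> [2, 0, 0, 0]
row 3: [4, 2, 0, 4] -> [4, 2, 4, 0]

Answer:  32   0   0   0
  2 128   0   0
  2   0   0   0
  4   2   4   0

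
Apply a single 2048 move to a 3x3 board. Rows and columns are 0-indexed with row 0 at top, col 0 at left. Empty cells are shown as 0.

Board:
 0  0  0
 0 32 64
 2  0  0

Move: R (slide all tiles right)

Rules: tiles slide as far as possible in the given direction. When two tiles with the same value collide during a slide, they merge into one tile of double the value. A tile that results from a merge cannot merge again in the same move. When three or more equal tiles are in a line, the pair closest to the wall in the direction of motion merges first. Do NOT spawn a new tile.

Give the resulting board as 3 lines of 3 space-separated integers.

Answer:  0  0  0
 0 32 64
 0  0  2

Derivation:
Slide right:
row 0: [0, 0, 0] -> [0, 0, 0]
row 1: [0, 32, 64] -> [0, 32, 64]
row 2: [2, 0, 0] -> [0, 0, 2]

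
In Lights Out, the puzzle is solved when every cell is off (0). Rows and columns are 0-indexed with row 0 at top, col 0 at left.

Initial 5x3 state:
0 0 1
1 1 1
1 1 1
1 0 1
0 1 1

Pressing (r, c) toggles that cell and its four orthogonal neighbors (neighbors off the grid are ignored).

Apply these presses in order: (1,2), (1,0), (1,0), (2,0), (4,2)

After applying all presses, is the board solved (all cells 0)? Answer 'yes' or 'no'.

Answer: yes

Derivation:
After press 1 at (1,2):
0 0 0
1 0 0
1 1 0
1 0 1
0 1 1

After press 2 at (1,0):
1 0 0
0 1 0
0 1 0
1 0 1
0 1 1

After press 3 at (1,0):
0 0 0
1 0 0
1 1 0
1 0 1
0 1 1

After press 4 at (2,0):
0 0 0
0 0 0
0 0 0
0 0 1
0 1 1

After press 5 at (4,2):
0 0 0
0 0 0
0 0 0
0 0 0
0 0 0

Lights still on: 0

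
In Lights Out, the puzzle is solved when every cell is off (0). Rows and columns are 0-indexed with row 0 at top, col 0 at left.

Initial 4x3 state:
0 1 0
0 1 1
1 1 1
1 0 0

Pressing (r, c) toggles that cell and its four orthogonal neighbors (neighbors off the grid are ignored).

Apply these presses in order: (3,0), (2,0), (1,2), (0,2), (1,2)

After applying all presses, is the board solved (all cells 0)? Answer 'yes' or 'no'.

After press 1 at (3,0):
0 1 0
0 1 1
0 1 1
0 1 0

After press 2 at (2,0):
0 1 0
1 1 1
1 0 1
1 1 0

After press 3 at (1,2):
0 1 1
1 0 0
1 0 0
1 1 0

After press 4 at (0,2):
0 0 0
1 0 1
1 0 0
1 1 0

After press 5 at (1,2):
0 0 1
1 1 0
1 0 1
1 1 0

Lights still on: 7

Answer: no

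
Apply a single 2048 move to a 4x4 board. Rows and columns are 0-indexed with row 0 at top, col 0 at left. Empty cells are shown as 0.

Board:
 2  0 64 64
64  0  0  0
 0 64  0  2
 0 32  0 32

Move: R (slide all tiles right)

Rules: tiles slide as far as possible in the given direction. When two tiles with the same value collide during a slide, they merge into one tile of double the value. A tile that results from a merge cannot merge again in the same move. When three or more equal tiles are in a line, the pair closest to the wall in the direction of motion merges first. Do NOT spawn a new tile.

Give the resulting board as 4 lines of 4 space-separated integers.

Slide right:
row 0: [2, 0, 64, 64] -> [0, 0, 2, 128]
row 1: [64, 0, 0, 0] -> [0, 0, 0, 64]
row 2: [0, 64, 0, 2] -> [0, 0, 64, 2]
row 3: [0, 32, 0, 32] -> [0, 0, 0, 64]

Answer:   0   0   2 128
  0   0   0  64
  0   0  64   2
  0   0   0  64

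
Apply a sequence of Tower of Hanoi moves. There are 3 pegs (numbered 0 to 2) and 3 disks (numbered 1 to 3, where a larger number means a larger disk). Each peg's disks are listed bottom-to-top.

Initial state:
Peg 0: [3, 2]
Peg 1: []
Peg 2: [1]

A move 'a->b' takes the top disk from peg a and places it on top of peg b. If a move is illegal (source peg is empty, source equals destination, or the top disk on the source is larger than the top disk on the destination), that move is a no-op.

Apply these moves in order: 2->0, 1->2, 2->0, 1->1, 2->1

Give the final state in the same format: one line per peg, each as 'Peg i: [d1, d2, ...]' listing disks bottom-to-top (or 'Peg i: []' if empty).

Answer: Peg 0: [3, 2, 1]
Peg 1: []
Peg 2: []

Derivation:
After move 1 (2->0):
Peg 0: [3, 2, 1]
Peg 1: []
Peg 2: []

After move 2 (1->2):
Peg 0: [3, 2, 1]
Peg 1: []
Peg 2: []

After move 3 (2->0):
Peg 0: [3, 2, 1]
Peg 1: []
Peg 2: []

After move 4 (1->1):
Peg 0: [3, 2, 1]
Peg 1: []
Peg 2: []

After move 5 (2->1):
Peg 0: [3, 2, 1]
Peg 1: []
Peg 2: []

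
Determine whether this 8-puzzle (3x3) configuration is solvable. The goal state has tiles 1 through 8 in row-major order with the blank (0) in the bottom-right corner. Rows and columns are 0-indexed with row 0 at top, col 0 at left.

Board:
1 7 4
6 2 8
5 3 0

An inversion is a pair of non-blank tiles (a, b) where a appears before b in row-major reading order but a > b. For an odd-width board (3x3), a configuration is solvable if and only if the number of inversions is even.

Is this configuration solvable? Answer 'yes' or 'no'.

Answer: no

Derivation:
Inversions (pairs i<j in row-major order where tile[i] > tile[j] > 0): 13
13 is odd, so the puzzle is not solvable.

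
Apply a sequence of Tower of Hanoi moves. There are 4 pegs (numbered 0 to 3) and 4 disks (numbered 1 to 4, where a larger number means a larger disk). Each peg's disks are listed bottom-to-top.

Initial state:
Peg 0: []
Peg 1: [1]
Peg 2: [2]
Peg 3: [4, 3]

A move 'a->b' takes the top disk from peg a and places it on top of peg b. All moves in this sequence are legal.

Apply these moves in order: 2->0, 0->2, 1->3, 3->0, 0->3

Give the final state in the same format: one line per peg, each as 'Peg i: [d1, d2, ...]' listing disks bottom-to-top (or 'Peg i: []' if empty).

After move 1 (2->0):
Peg 0: [2]
Peg 1: [1]
Peg 2: []
Peg 3: [4, 3]

After move 2 (0->2):
Peg 0: []
Peg 1: [1]
Peg 2: [2]
Peg 3: [4, 3]

After move 3 (1->3):
Peg 0: []
Peg 1: []
Peg 2: [2]
Peg 3: [4, 3, 1]

After move 4 (3->0):
Peg 0: [1]
Peg 1: []
Peg 2: [2]
Peg 3: [4, 3]

After move 5 (0->3):
Peg 0: []
Peg 1: []
Peg 2: [2]
Peg 3: [4, 3, 1]

Answer: Peg 0: []
Peg 1: []
Peg 2: [2]
Peg 3: [4, 3, 1]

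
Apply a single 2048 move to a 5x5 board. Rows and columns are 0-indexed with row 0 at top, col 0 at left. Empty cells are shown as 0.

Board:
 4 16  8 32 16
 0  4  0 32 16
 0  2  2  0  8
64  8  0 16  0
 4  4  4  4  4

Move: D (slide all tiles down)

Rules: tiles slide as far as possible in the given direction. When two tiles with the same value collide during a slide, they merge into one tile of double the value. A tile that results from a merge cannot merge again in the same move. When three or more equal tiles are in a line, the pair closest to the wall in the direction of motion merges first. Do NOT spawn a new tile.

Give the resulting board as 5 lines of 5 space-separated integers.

Answer:  0 16  0  0  0
 0  4  0  0  0
 4  2  8 64 32
64  8  2 16  8
 4  4  4  4  4

Derivation:
Slide down:
col 0: [4, 0, 0, 64, 4] -> [0, 0, 4, 64, 4]
col 1: [16, 4, 2, 8, 4] -> [16, 4, 2, 8, 4]
col 2: [8, 0, 2, 0, 4] -> [0, 0, 8, 2, 4]
col 3: [32, 32, 0, 16, 4] -> [0, 0, 64, 16, 4]
col 4: [16, 16, 8, 0, 4] -> [0, 0, 32, 8, 4]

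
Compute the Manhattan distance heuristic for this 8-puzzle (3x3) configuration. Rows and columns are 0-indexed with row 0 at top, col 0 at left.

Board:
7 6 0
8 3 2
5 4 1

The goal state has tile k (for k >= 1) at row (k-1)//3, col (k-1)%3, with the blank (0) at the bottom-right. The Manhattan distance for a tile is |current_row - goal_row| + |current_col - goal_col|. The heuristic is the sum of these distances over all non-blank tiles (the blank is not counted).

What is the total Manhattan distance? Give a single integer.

Tile 7: (0,0)->(2,0) = 2
Tile 6: (0,1)->(1,2) = 2
Tile 8: (1,0)->(2,1) = 2
Tile 3: (1,1)->(0,2) = 2
Tile 2: (1,2)->(0,1) = 2
Tile 5: (2,0)->(1,1) = 2
Tile 4: (2,1)->(1,0) = 2
Tile 1: (2,2)->(0,0) = 4
Sum: 2 + 2 + 2 + 2 + 2 + 2 + 2 + 4 = 18

Answer: 18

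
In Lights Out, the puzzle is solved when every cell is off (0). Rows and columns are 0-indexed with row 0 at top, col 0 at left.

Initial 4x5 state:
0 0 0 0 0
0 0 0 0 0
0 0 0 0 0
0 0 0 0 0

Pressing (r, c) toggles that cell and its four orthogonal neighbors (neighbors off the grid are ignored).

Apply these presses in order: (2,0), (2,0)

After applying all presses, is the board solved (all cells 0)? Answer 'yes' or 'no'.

After press 1 at (2,0):
0 0 0 0 0
1 0 0 0 0
1 1 0 0 0
1 0 0 0 0

After press 2 at (2,0):
0 0 0 0 0
0 0 0 0 0
0 0 0 0 0
0 0 0 0 0

Lights still on: 0

Answer: yes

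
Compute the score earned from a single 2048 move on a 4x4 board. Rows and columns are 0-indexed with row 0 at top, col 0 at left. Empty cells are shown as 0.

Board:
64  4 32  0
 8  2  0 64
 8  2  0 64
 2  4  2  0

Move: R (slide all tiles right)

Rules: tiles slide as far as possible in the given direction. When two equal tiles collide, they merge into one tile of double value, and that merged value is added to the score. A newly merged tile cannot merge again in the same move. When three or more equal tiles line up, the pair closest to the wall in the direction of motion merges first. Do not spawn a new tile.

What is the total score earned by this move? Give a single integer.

Answer: 0

Derivation:
Slide right:
row 0: [64, 4, 32, 0] -> [0, 64, 4, 32]  score +0 (running 0)
row 1: [8, 2, 0, 64] -> [0, 8, 2, 64]  score +0 (running 0)
row 2: [8, 2, 0, 64] -> [0, 8, 2, 64]  score +0 (running 0)
row 3: [2, 4, 2, 0] -> [0, 2, 4, 2]  score +0 (running 0)
Board after move:
 0 64  4 32
 0  8  2 64
 0  8  2 64
 0  2  4  2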